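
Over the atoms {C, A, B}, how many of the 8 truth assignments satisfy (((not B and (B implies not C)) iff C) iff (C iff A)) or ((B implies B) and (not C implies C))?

6

Initial set: {((((not B and (B implies not C)) iff C) iff (C iff A)) or ((B implies B) and (not C implies C)))}.
((((not B and (B implies not C)) iff C) iff (C iff A)) or ((B implies B) and (not C implies C))): β-rule — branch into (((not B and (B implies not C)) iff C) iff (C iff A))  //  ((B implies B) and (not C implies C)).
  branch 1 (add (((not B and (B implies not C)) iff C) iff (C iff A))):
    (((not B and (B implies not C)) iff C) iff (C iff A)): β-rule — branch into ((not B and (B implies not C)) iff C), (C iff A)  //  not ((not B and (B implies not C)) iff C), not (C iff A).
      branch 1.1 (add ((not B and (B implies not C)) iff C), (C iff A)):
        ((not B and (B implies not C)) iff C): β-rule — branch into (not B and (B implies not C)), C  //  not (not B and (B implies not C)), not C.
          branch 1.1.1 (add (not B and (B implies not C)), C):
            (not B and (B implies not C)): α-rule — add not B, (B implies not C).
            (C iff A): β-rule — branch into C, A  //  not C, not A.
              branch 1.1.1.1 (add C, A):
                (B implies not C): β-rule — branch into not B  //  not C.
                  branch 1.1.1.1.1 (add not B):
                    ○ open, literals {A=true, B=false, C=true}.
                  branch 1.1.1.1.2 (add not C):
                    × closes — contains both C and not C.
              branch 1.1.1.2 (add not C, not A):
                × closes — contains both C and not C.
          branch 1.1.2 (add not (not B and (B implies not C)), not C):
            (C iff A): β-rule — branch into C, A  //  not C, not A.
              branch 1.1.2.1 (add C, A):
                × closes — contains both C and not C.
              branch 1.1.2.2 (add not C, not A):
                not (not B and (B implies not C)): β-rule — branch into not not B  //  not (B implies not C).
                  branch 1.1.2.2.1 (add not not B):
                    ○ open, literals {A=false, B=true, C=false}.
                  branch 1.1.2.2.2 (add not (B implies not C)):
                    not (B implies not C): α-rule — add B, not not C.
                    × closes — contains both C and not C.
      branch 1.2 (add not ((not B and (B implies not C)) iff C), not (C iff A)):
        not ((not B and (B implies not C)) iff C): β-rule — branch into (not B and (B implies not C)), not C  //  not (not B and (B implies not C)), C.
          branch 1.2.1 (add (not B and (B implies not C)), not C):
            (not B and (B implies not C)): α-rule — add not B, (B implies not C).
            not (C iff A): β-rule — branch into C, not A  //  not C, A.
              branch 1.2.1.1 (add C, not A):
                × closes — contains both C and not C.
              branch 1.2.1.2 (add not C, A):
                (B implies not C): β-rule — branch into not B  //  not C.
                  branch 1.2.1.2.1 (add not B):
                    ○ open, literals {A=true, B=false, C=false}.
                  branch 1.2.1.2.2 (add not C):
                    ○ open, literals {A=true, B=false, C=false}.
          branch 1.2.2 (add not (not B and (B implies not C)), C):
            not (C iff A): β-rule — branch into C, not A  //  not C, A.
              branch 1.2.2.1 (add C, not A):
                not (not B and (B implies not C)): β-rule — branch into not not B  //  not (B implies not C).
                  branch 1.2.2.1.1 (add not not B):
                    ○ open, literals {A=false, B=true, C=true}.
                  branch 1.2.2.1.2 (add not (B implies not C)):
                    not (B implies not C): α-rule — add B, not not C.
                    ○ open, literals {A=false, B=true, C=true}.
              branch 1.2.2.2 (add not C, A):
                × closes — contains both C and not C.
  branch 2 (add ((B implies B) and (not C implies C))):
    ((B implies B) and (not C implies C)): α-rule — add (B implies B), (not C implies C).
    (B implies B): β-rule — branch into not B  //  B.
      branch 2.1 (add not B):
        (not C implies C): β-rule — branch into not not C  //  C.
          branch 2.1.1 (add not not C):
            ○ open, literals {B=false, C=true}.
          branch 2.1.2 (add C):
            ○ open, literals {B=false, C=true}.
      branch 2.2 (add B):
        (not C implies C): β-rule — branch into not not C  //  C.
          branch 2.2.1 (add not not C):
            ○ open, literals {B=true, C=true}.
          branch 2.2.2 (add C):
            ○ open, literals {B=true, C=true}.
6 branches closed, 10 open.
Each open branch fixes some atoms; the unmentioned ones are free. Counting distinct full assignments: branch {A=true, B=false, C=true} (none free) contributes 1 new; branch {A=false, B=true, C=false} (none free) contributes 1 new; branch {A=true, B=false, C=false} (none free) contributes 1 new; branch {A=true, B=false, C=false} (none free) contributes 0 new; branch {A=false, B=true, C=true} (none free) contributes 1 new; branch {A=false, B=true, C=true} (none free) contributes 0 new; branch {B=false, C=true} (A) contributes 1 new; branch {B=false, C=true} (A) contributes 0 new; branch {B=true, C=true} (A) contributes 1 new; branch {B=true, C=true} (A) contributes 0 new. Total: 6.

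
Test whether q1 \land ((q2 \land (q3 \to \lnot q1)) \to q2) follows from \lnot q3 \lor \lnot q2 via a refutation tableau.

Initial set: {(\lnot q3 \lor \lnot q2); \lnot (q1 \land ((q2 \land (q3 \to \lnot q1)) \to q2))}.
(\lnot q3 \lor \lnot q2): β-rule — branch into \lnot q3  //  \lnot q2.
  branch 1 (add \lnot q3):
    \lnot (q1 \land ((q2 \land (q3 \to \lnot q1)) \to q2)): β-rule — branch into \lnot q1  //  \lnot ((q2 \land (q3 \to \lnot q1)) \to q2).
      branch 1.1 (add \lnot q1):
        ○ open, literals {q1=F, q3=F}.
      branch 1.2 (add \lnot ((q2 \land (q3 \to \lnot q1)) \to q2)):
        \lnot ((q2 \land (q3 \to \lnot q1)) \to q2): α-rule — add (q2 \land (q3 \to \lnot q1)), \lnot q2.
        (q2 \land (q3 \to \lnot q1)): α-rule — add q2, (q3 \to \lnot q1).
        × closes — contains both q2 and \lnot q2.
  branch 2 (add \lnot q2):
    \lnot (q1 \land ((q2 \land (q3 \to \lnot q1)) \to q2)): β-rule — branch into \lnot q1  //  \lnot ((q2 \land (q3 \to \lnot q1)) \to q2).
      branch 2.1 (add \lnot q1):
        ○ open, literals {q1=F, q2=F}.
      branch 2.2 (add \lnot ((q2 \land (q3 \to \lnot q1)) \to q2)):
        \lnot ((q2 \land (q3 \to \lnot q1)) \to q2): α-rule — add (q2 \land (q3 \to \lnot q1)), \lnot q2.
        (q2 \land (q3 \to \lnot q1)): α-rule — add q2, (q3 \to \lnot q1).
        × closes — contains both q2 and \lnot q2.
2 branches closed, 2 open.
An open branch gives a countermodel: q1=F, q3=F (unmentioned atoms arbitrary); the premises hold there but the conclusion fails.

No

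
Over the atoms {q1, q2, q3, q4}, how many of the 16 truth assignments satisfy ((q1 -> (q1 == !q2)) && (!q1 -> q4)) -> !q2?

14

Initial set: {(((q1 -> (q1 == !q2)) && (!q1 -> q4)) -> !q2)}.
(((q1 -> (q1 == !q2)) && (!q1 -> q4)) -> !q2): β-rule — branch into !((q1 -> (q1 == !q2)) && (!q1 -> q4))  //  !q2.
  branch 1 (add !((q1 -> (q1 == !q2)) && (!q1 -> q4))):
    !((q1 -> (q1 == !q2)) && (!q1 -> q4)): β-rule — branch into !(q1 -> (q1 == !q2))  //  !(!q1 -> q4).
      branch 1.1 (add !(q1 -> (q1 == !q2))):
        !(q1 -> (q1 == !q2)): α-rule — add q1, !(q1 == !q2).
        !(q1 == !q2): β-rule — branch into q1, !!q2  //  !q1, !q2.
          branch 1.1.1 (add q1, !!q2):
            ○ open, literals {q1=1, q2=1}.
          branch 1.1.2 (add !q1, !q2):
            × closes — contains both q1 and !q1.
      branch 1.2 (add !(!q1 -> q4)):
        !(!q1 -> q4): α-rule — add !q1, !q4.
        ○ open, literals {q1=0, q4=0}.
  branch 2 (add !q2):
    ○ open, literals {q2=0}.
1 branch closed, 3 open.
Each open branch fixes some atoms; the unmentioned ones are free. Counting distinct full assignments: branch {q1=1, q2=1} (q3, q4) contributes 4 new; branch {q1=0, q4=0} (q2, q3) contributes 4 new; branch {q2=0} (q1, q3, q4) contributes 6 new. Total: 14.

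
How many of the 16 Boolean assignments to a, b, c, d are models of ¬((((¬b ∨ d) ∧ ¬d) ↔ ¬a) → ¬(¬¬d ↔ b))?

Initial set: {T ¬((((¬b ∨ d) ∧ ¬d) ↔ ¬a) → ¬(¬¬d ↔ b))}.
T ¬((((¬b ∨ d) ∧ ¬d) ↔ ¬a) → ¬(¬¬d ↔ b)): α-rule — add T (((¬b ∨ d) ∧ ¬d) ↔ ¬a), F ¬(¬¬d ↔ b).
T (((¬b ∨ d) ∧ ¬d) ↔ ¬a): β-rule — branch into T ((¬b ∨ d) ∧ ¬d), T ¬a  //  F ((¬b ∨ d) ∧ ¬d), F ¬a.
  branch 1 (add T ((¬b ∨ d) ∧ ¬d), T ¬a):
    T ((¬b ∨ d) ∧ ¬d): α-rule — add T (¬b ∨ d), T ¬d.
    F ¬(¬¬d ↔ b): β-rule — branch into T ¬¬d, T b  //  F ¬¬d, F b.
      branch 1.1 (add T ¬¬d, T b):
        T ¬¬d: drop double negation, giving T d.
        × closes — contains both d and ¬d.
      branch 1.2 (add F ¬¬d, F b):
        F ¬¬d: drop double negation, giving F d.
        T (¬b ∨ d): β-rule — branch into T ¬b  //  T d.
          branch 1.2.1 (add T ¬b):
            ○ open, literals {a=F, b=F, d=F}.
          branch 1.2.2 (add T d):
            × closes — contains both d and ¬d.
  branch 2 (add F ((¬b ∨ d) ∧ ¬d), F ¬a):
    F ¬(¬¬d ↔ b): β-rule — branch into T ¬¬d, T b  //  F ¬¬d, F b.
      branch 2.1 (add T ¬¬d, T b):
        T ¬¬d: drop double negation, giving T d.
        F ((¬b ∨ d) ∧ ¬d): β-rule — branch into F (¬b ∨ d)  //  F ¬d.
          branch 2.1.1 (add F (¬b ∨ d)):
            F (¬b ∨ d): α-rule — add F ¬b, F d.
            × closes — contains both d and ¬d.
          branch 2.1.2 (add F ¬d):
            ○ open, literals {a=T, b=T, d=T}.
      branch 2.2 (add F ¬¬d, F b):
        F ¬¬d: drop double negation, giving F d.
        F ((¬b ∨ d) ∧ ¬d): β-rule — branch into F (¬b ∨ d)  //  F ¬d.
          branch 2.2.1 (add F (¬b ∨ d)):
            F (¬b ∨ d): α-rule — add F ¬b, F d.
            × closes — contains both b and ¬b.
          branch 2.2.2 (add F ¬d):
            × closes — contains both d and ¬d.
5 branches closed, 2 open.
Each open branch fixes some atoms; the unmentioned ones are free. Counting distinct full assignments: branch {a=F, b=F, d=F} (c) contributes 2 new; branch {a=T, b=T, d=T} (c) contributes 2 new. Total: 4.

4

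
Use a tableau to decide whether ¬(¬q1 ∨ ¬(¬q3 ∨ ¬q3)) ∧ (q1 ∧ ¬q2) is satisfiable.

Satisfiable

Initial set: {(¬(¬q1 ∨ ¬(¬q3 ∨ ¬q3)) ∧ (q1 ∧ ¬q2))}.
(¬(¬q1 ∨ ¬(¬q3 ∨ ¬q3)) ∧ (q1 ∧ ¬q2)): α-rule — add ¬(¬q1 ∨ ¬(¬q3 ∨ ¬q3)), (q1 ∧ ¬q2).
¬(¬q1 ∨ ¬(¬q3 ∨ ¬q3)): α-rule — add ¬¬q1, ¬¬(¬q3 ∨ ¬q3).
(q1 ∧ ¬q2): α-rule — add q1, ¬q2.
¬¬(¬q3 ∨ ¬q3): β-rule — branch into ¬q3  //  ¬q3.
  branch 1 (add ¬q3):
    ○ open, literals {q1=true, q2=false, q3=false}.
  branch 2 (add ¬q3):
    ○ open, literals {q1=true, q2=false, q3=false}.
0 branches closed, 2 open.
An open branch gives a satisfying assignment: q1=true, q2=false, q3=false.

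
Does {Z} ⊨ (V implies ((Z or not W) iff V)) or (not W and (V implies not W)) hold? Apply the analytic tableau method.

Yes

Initial set: {Z; not ((V implies ((Z or not W) iff V)) or (not W and (V implies not W)))}.
not ((V implies ((Z or not W) iff V)) or (not W and (V implies not W))): α-rule — add not (V implies ((Z or not W) iff V)), not (not W and (V implies not W)).
not (V implies ((Z or not W) iff V)): α-rule — add V, not ((Z or not W) iff V).
not (not W and (V implies not W)): β-rule — branch into not not W  //  not (V implies not W).
  branch 1 (add not not W):
    not ((Z or not W) iff V): β-rule — branch into (Z or not W), not V  //  not (Z or not W), V.
      branch 1.1 (add (Z or not W), not V):
        × closes — contains both V and not V.
      branch 1.2 (add not (Z or not W), V):
        not (Z or not W): α-rule — add not Z, not not W.
        × closes — contains both Z and not Z.
  branch 2 (add not (V implies not W)):
    not (V implies not W): α-rule — add V, not not W.
    not ((Z or not W) iff V): β-rule — branch into (Z or not W), not V  //  not (Z or not W), V.
      branch 2.1 (add (Z or not W), not V):
        × closes — contains both V and not V.
      branch 2.2 (add not (Z or not W), V):
        not (Z or not W): α-rule — add not Z, not not W.
        × closes — contains both Z and not Z.
All 4 branches close.
Every branch closed, so the premises entail the conclusion.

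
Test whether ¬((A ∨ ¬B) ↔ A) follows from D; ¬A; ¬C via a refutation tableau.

Initial set: {T D; T ¬A; T ¬C; F ¬((A ∨ ¬B) ↔ A)}.
F ¬((A ∨ ¬B) ↔ A): β-rule — branch into T (A ∨ ¬B), T A  //  F (A ∨ ¬B), F A.
  branch 1 (add T (A ∨ ¬B), T A):
    × closes — contains both A and ¬A.
  branch 2 (add F (A ∨ ¬B), F A):
    F (A ∨ ¬B): α-rule — add F A, F ¬B.
    ○ open, literals {A=F, B=T, C=F, D=T}.
1 branch closed, 1 open.
An open branch gives a countermodel: A=F, B=T, C=F, D=T (unmentioned atoms arbitrary); the premises hold there but the conclusion fails.

No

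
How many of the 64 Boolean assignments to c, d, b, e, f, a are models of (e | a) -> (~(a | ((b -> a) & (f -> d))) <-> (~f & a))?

38

Initial set: {T ((e | a) -> (~(a | ((b -> a) & (f -> d))) <-> (~f & a)))}.
T ((e | a) -> (~(a | ((b -> a) & (f -> d))) <-> (~f & a))): β-rule — branch into F (e | a)  //  T (~(a | ((b -> a) & (f -> d))) <-> (~f & a)).
  branch 1 (add F (e | a)):
    F (e | a): α-rule — add F e, F a.
    ○ open, literals {a=0, e=0}.
  branch 2 (add T (~(a | ((b -> a) & (f -> d))) <-> (~f & a))):
    T (~(a | ((b -> a) & (f -> d))) <-> (~f & a)): β-rule — branch into T ~(a | ((b -> a) & (f -> d))), T (~f & a)  //  F ~(a | ((b -> a) & (f -> d))), F (~f & a).
      branch 2.1 (add T ~(a | ((b -> a) & (f -> d))), T (~f & a)):
        T ~(a | ((b -> a) & (f -> d))): α-rule — add F a, F ((b -> a) & (f -> d)).
        T (~f & a): α-rule — add T ~f, T a.
        × closes — contains both a and ~a.
      branch 2.2 (add F ~(a | ((b -> a) & (f -> d))), F (~f & a)):
        F ~(a | ((b -> a) & (f -> d))): β-rule — branch into T a  //  T ((b -> a) & (f -> d)).
          branch 2.2.1 (add T a):
            F (~f & a): β-rule — branch into F ~f  //  F a.
              branch 2.2.1.1 (add F ~f):
                ○ open, literals {a=1, f=1}.
              branch 2.2.1.2 (add F a):
                × closes — contains both a and ~a.
          branch 2.2.2 (add T ((b -> a) & (f -> d))):
            T ((b -> a) & (f -> d)): α-rule — add T (b -> a), T (f -> d).
            F (~f & a): β-rule — branch into F ~f  //  F a.
              branch 2.2.2.1 (add F ~f):
                T (b -> a): β-rule — branch into F b  //  T a.
                  branch 2.2.2.1.1 (add F b):
                    T (f -> d): β-rule — branch into F f  //  T d.
                      branch 2.2.2.1.1.1 (add F f):
                        × closes — contains both f and ~f.
                      branch 2.2.2.1.1.2 (add T d):
                        ○ open, literals {b=0, d=1, f=1}.
                  branch 2.2.2.1.2 (add T a):
                    T (f -> d): β-rule — branch into F f  //  T d.
                      branch 2.2.2.1.2.1 (add F f):
                        × closes — contains both f and ~f.
                      branch 2.2.2.1.2.2 (add T d):
                        ○ open, literals {a=1, d=1, f=1}.
              branch 2.2.2.2 (add F a):
                T (b -> a): β-rule — branch into F b  //  T a.
                  branch 2.2.2.2.1 (add F b):
                    T (f -> d): β-rule — branch into F f  //  T d.
                      branch 2.2.2.2.1.1 (add F f):
                        ○ open, literals {a=0, b=0, f=0}.
                      branch 2.2.2.2.1.2 (add T d):
                        ○ open, literals {a=0, b=0, d=1}.
                  branch 2.2.2.2.2 (add T a):
                    × closes — contains both a and ~a.
5 branches closed, 6 open.
Each open branch fixes some atoms; the unmentioned ones are free. Counting distinct full assignments: branch {a=0, e=0} (c, d, b, f) contributes 16 new; branch {a=1, f=1} (c, d, b, e) contributes 16 new; branch {b=0, d=1, f=1} (c, e, a) contributes 2 new; branch {a=1, d=1, f=1} (c, b, e) contributes 0 new; branch {a=0, b=0, f=0} (c, d, e) contributes 4 new; branch {a=0, b=0, d=1} (c, e, f) contributes 0 new. Total: 38.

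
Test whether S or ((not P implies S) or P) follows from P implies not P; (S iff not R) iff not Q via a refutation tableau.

Initial set: {(P implies not P); ((S iff not R) iff not Q); not (S or ((not P implies S) or P))}.
not (S or ((not P implies S) or P)): α-rule — add not S, not ((not P implies S) or P).
not ((not P implies S) or P): α-rule — add not (not P implies S), not P.
not (not P implies S): α-rule — add not P, not S.
(P implies not P): β-rule — branch into not P  //  not P.
  branch 1 (add not P):
    ((S iff not R) iff not Q): β-rule — branch into (S iff not R), not Q  //  not (S iff not R), not not Q.
      branch 1.1 (add (S iff not R), not Q):
        (S iff not R): β-rule — branch into S, not R  //  not S, not not R.
          branch 1.1.1 (add S, not R):
            × closes — contains both S and not S.
          branch 1.1.2 (add not S, not not R):
            ○ open, literals {P=F, Q=F, R=T, S=F}.
      branch 1.2 (add not (S iff not R), not not Q):
        not (S iff not R): β-rule — branch into S, not not R  //  not S, not R.
          branch 1.2.1 (add S, not not R):
            × closes — contains both S and not S.
          branch 1.2.2 (add not S, not R):
            ○ open, literals {P=F, Q=T, R=F, S=F}.
  branch 2 (add not P):
    ((S iff not R) iff not Q): β-rule — branch into (S iff not R), not Q  //  not (S iff not R), not not Q.
      branch 2.1 (add (S iff not R), not Q):
        (S iff not R): β-rule — branch into S, not R  //  not S, not not R.
          branch 2.1.1 (add S, not R):
            × closes — contains both S and not S.
          branch 2.1.2 (add not S, not not R):
            ○ open, literals {P=F, Q=F, R=T, S=F}.
      branch 2.2 (add not (S iff not R), not not Q):
        not (S iff not R): β-rule — branch into S, not not R  //  not S, not R.
          branch 2.2.1 (add S, not not R):
            × closes — contains both S and not S.
          branch 2.2.2 (add not S, not R):
            ○ open, literals {P=F, Q=T, R=F, S=F}.
4 branches closed, 4 open.
An open branch gives a countermodel: P=F, Q=F, R=T, S=F (unmentioned atoms arbitrary); the premises hold there but the conclusion fails.

No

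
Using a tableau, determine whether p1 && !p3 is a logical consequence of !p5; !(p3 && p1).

Initial set: {!p5; !(p3 && p1); !(p1 && !p3)}.
!(p3 && p1): β-rule — branch into !p3  //  !p1.
  branch 1 (add !p3):
    !(p1 && !p3): β-rule — branch into !p1  //  !!p3.
      branch 1.1 (add !p1):
        ○ open, literals {p1=0, p3=0, p5=0}.
      branch 1.2 (add !!p3):
        × closes — contains both p3 and !p3.
  branch 2 (add !p1):
    !(p1 && !p3): β-rule — branch into !p1  //  !!p3.
      branch 2.1 (add !p1):
        ○ open, literals {p1=0, p5=0}.
      branch 2.2 (add !!p3):
        ○ open, literals {p1=0, p3=1, p5=0}.
1 branch closed, 3 open.
An open branch gives a countermodel: p1=0, p3=0, p5=0 (unmentioned atoms arbitrary); the premises hold there but the conclusion fails.

No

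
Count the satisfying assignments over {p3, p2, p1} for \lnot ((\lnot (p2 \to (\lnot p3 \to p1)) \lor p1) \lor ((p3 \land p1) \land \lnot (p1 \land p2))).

3

Initial set: {T \lnot ((\lnot (p2 \to (\lnot p3 \to p1)) \lor p1) \lor ((p3 \land p1) \land \lnot (p1 \land p2)))}.
T \lnot ((\lnot (p2 \to (\lnot p3 \to p1)) \lor p1) \lor ((p3 \land p1) \land \lnot (p1 \land p2))): α-rule — add F (\lnot (p2 \to (\lnot p3 \to p1)) \lor p1), F ((p3 \land p1) \land \lnot (p1 \land p2)).
F (\lnot (p2 \to (\lnot p3 \to p1)) \lor p1): α-rule — add F \lnot (p2 \to (\lnot p3 \to p1)), F p1.
F ((p3 \land p1) \land \lnot (p1 \land p2)): β-rule — branch into F (p3 \land p1)  //  F \lnot (p1 \land p2).
  branch 1 (add F (p3 \land p1)):
    F \lnot (p2 \to (\lnot p3 \to p1)): β-rule — branch into F p2  //  T (\lnot p3 \to p1).
      branch 1.1 (add F p2):
        F (p3 \land p1): β-rule — branch into F p3  //  F p1.
          branch 1.1.1 (add F p3):
            ○ open, literals {p1=0, p2=0, p3=0}.
          branch 1.1.2 (add F p1):
            ○ open, literals {p1=0, p2=0}.
      branch 1.2 (add T (\lnot p3 \to p1)):
        F (p3 \land p1): β-rule — branch into F p3  //  F p1.
          branch 1.2.1 (add F p3):
            T (\lnot p3 \to p1): β-rule — branch into F \lnot p3  //  T p1.
              branch 1.2.1.1 (add F \lnot p3):
                × closes — contains both p3 and \lnot p3.
              branch 1.2.1.2 (add T p1):
                × closes — contains both p1 and \lnot p1.
          branch 1.2.2 (add F p1):
            T (\lnot p3 \to p1): β-rule — branch into F \lnot p3  //  T p1.
              branch 1.2.2.1 (add F \lnot p3):
                ○ open, literals {p1=0, p3=1}.
              branch 1.2.2.2 (add T p1):
                × closes — contains both p1 and \lnot p1.
  branch 2 (add F \lnot (p1 \land p2)):
    F \lnot (p1 \land p2): α-rule — add T p1, T p2.
    × closes — contains both p1 and \lnot p1.
4 branches closed, 3 open.
Each open branch fixes some atoms; the unmentioned ones are free. Counting distinct full assignments: branch {p1=0, p2=0, p3=0} (none free) contributes 1 new; branch {p1=0, p2=0} (p3) contributes 1 new; branch {p1=0, p3=1} (p2) contributes 1 new. Total: 3.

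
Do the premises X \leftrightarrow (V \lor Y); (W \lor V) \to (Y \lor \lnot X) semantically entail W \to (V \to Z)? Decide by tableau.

No

Initial set: {(X \leftrightarrow (V \lor Y)); ((W \lor V) \to (Y \lor \lnot X)); \lnot (W \to (V \to Z))}.
\lnot (W \to (V \to Z)): α-rule — add W, \lnot (V \to Z).
\lnot (V \to Z): α-rule — add V, \lnot Z.
(X \leftrightarrow (V \lor Y)): β-rule — branch into X, (V \lor Y)  //  \lnot X, \lnot (V \lor Y).
  branch 1 (add X, (V \lor Y)):
    ((W \lor V) \to (Y \lor \lnot X)): β-rule — branch into \lnot (W \lor V)  //  (Y \lor \lnot X).
      branch 1.1 (add \lnot (W \lor V)):
        \lnot (W \lor V): α-rule — add \lnot W, \lnot V.
        × closes — contains both W and \lnot W.
      branch 1.2 (add (Y \lor \lnot X)):
        (V \lor Y): β-rule — branch into V  //  Y.
          branch 1.2.1 (add V):
            (Y \lor \lnot X): β-rule — branch into Y  //  \lnot X.
              branch 1.2.1.1 (add Y):
                ○ open, literals {V=true, W=true, X=true, Y=true, Z=false}.
              branch 1.2.1.2 (add \lnot X):
                × closes — contains both X and \lnot X.
          branch 1.2.2 (add Y):
            (Y \lor \lnot X): β-rule — branch into Y  //  \lnot X.
              branch 1.2.2.1 (add Y):
                ○ open, literals {V=true, W=true, X=true, Y=true, Z=false}.
              branch 1.2.2.2 (add \lnot X):
                × closes — contains both X and \lnot X.
  branch 2 (add \lnot X, \lnot (V \lor Y)):
    \lnot (V \lor Y): α-rule — add \lnot V, \lnot Y.
    × closes — contains both V and \lnot V.
4 branches closed, 2 open.
An open branch gives a countermodel: V=true, W=true, X=true, Y=true, Z=false (unmentioned atoms arbitrary); the premises hold there but the conclusion fails.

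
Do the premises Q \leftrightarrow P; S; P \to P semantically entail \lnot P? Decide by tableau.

Initial set: {T (Q \leftrightarrow P); T S; T (P \to P); F \lnot P}.
T (Q \leftrightarrow P): β-rule — branch into T Q, T P  //  F Q, F P.
  branch 1 (add T Q, T P):
    T (P \to P): β-rule — branch into F P  //  T P.
      branch 1.1 (add F P):
        × closes — contains both P and \lnot P.
      branch 1.2 (add T P):
        ○ open, literals {P=true, Q=true, S=true}.
  branch 2 (add F Q, F P):
    × closes — contains both P and \lnot P.
2 branches closed, 1 open.
An open branch gives a countermodel: P=true, Q=true, S=true (unmentioned atoms arbitrary); the premises hold there but the conclusion fails.

No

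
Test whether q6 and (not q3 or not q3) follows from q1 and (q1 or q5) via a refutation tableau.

No

Initial set: {(q1 and (q1 or q5)); not (q6 and (not q3 or not q3))}.
(q1 and (q1 or q5)): α-rule — add q1, (q1 or q5).
not (q6 and (not q3 or not q3)): β-rule — branch into not q6  //  not (not q3 or not q3).
  branch 1 (add not q6):
    (q1 or q5): β-rule — branch into q1  //  q5.
      branch 1.1 (add q1):
        ○ open, literals {q1=true, q6=false}.
      branch 1.2 (add q5):
        ○ open, literals {q1=true, q5=true, q6=false}.
  branch 2 (add not (not q3 or not q3)):
    not (not q3 or not q3): α-rule — add not not q3, not not q3.
    (q1 or q5): β-rule — branch into q1  //  q5.
      branch 2.1 (add q1):
        ○ open, literals {q1=true, q3=true}.
      branch 2.2 (add q5):
        ○ open, literals {q1=true, q3=true, q5=true}.
0 branches closed, 4 open.
An open branch gives a countermodel: q1=true, q6=false (unmentioned atoms arbitrary); the premises hold there but the conclusion fails.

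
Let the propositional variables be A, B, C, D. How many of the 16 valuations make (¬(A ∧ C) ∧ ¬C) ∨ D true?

12

Initial set: {T ((¬(A ∧ C) ∧ ¬C) ∨ D)}.
T ((¬(A ∧ C) ∧ ¬C) ∨ D): β-rule — branch into T (¬(A ∧ C) ∧ ¬C)  //  T D.
  branch 1 (add T (¬(A ∧ C) ∧ ¬C)):
    T (¬(A ∧ C) ∧ ¬C): α-rule — add T ¬(A ∧ C), T ¬C.
    T ¬(A ∧ C): β-rule — branch into F A  //  F C.
      branch 1.1 (add F A):
        ○ open, literals {A=F, C=F}.
      branch 1.2 (add F C):
        ○ open, literals {C=F}.
  branch 2 (add T D):
    ○ open, literals {D=T}.
0 branches closed, 3 open.
Each open branch fixes some atoms; the unmentioned ones are free. Counting distinct full assignments: branch {A=F, C=F} (B, D) contributes 4 new; branch {C=F} (A, B, D) contributes 4 new; branch {D=T} (A, B, C) contributes 4 new. Total: 12.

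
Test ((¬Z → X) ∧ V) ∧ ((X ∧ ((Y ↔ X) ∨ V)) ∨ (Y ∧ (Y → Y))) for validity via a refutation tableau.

Assume the negation and expand:
Initial set: {¬(((¬Z → X) ∧ V) ∧ ((X ∧ ((Y ↔ X) ∨ V)) ∨ (Y ∧ (Y → Y))))}.
¬(((¬Z → X) ∧ V) ∧ ((X ∧ ((Y ↔ X) ∨ V)) ∨ (Y ∧ (Y → Y)))): β-rule — branch into ¬((¬Z → X) ∧ V)  //  ¬((X ∧ ((Y ↔ X) ∨ V)) ∨ (Y ∧ (Y → Y))).
  branch 1 (add ¬((¬Z → X) ∧ V)):
    ¬((¬Z → X) ∧ V): β-rule — branch into ¬(¬Z → X)  //  ¬V.
      branch 1.1 (add ¬(¬Z → X)):
        ¬(¬Z → X): α-rule — add ¬Z, ¬X.
        ○ open, literals {X=false, Z=false}.
      branch 1.2 (add ¬V):
        ○ open, literals {V=false}.
  branch 2 (add ¬((X ∧ ((Y ↔ X) ∨ V)) ∨ (Y ∧ (Y → Y)))):
    ¬((X ∧ ((Y ↔ X) ∨ V)) ∨ (Y ∧ (Y → Y))): α-rule — add ¬(X ∧ ((Y ↔ X) ∨ V)), ¬(Y ∧ (Y → Y)).
    ¬(X ∧ ((Y ↔ X) ∨ V)): β-rule — branch into ¬X  //  ¬((Y ↔ X) ∨ V).
      branch 2.1 (add ¬X):
        ¬(Y ∧ (Y → Y)): β-rule — branch into ¬Y  //  ¬(Y → Y).
          branch 2.1.1 (add ¬Y):
            ○ open, literals {X=false, Y=false}.
          branch 2.1.2 (add ¬(Y → Y)):
            ¬(Y → Y): α-rule — add Y, ¬Y.
            × closes — contains both Y and ¬Y.
      branch 2.2 (add ¬((Y ↔ X) ∨ V)):
        ¬((Y ↔ X) ∨ V): α-rule — add ¬(Y ↔ X), ¬V.
        ¬(Y ∧ (Y → Y)): β-rule — branch into ¬Y  //  ¬(Y → Y).
          branch 2.2.1 (add ¬Y):
            ¬(Y ↔ X): β-rule — branch into Y, ¬X  //  ¬Y, X.
              branch 2.2.1.1 (add Y, ¬X):
                × closes — contains both Y and ¬Y.
              branch 2.2.1.2 (add ¬Y, X):
                ○ open, literals {V=false, X=true, Y=false}.
          branch 2.2.2 (add ¬(Y → Y)):
            ¬(Y → Y): α-rule — add Y, ¬Y.
            × closes — contains both Y and ¬Y.
3 branches closed, 4 open.
An open branch gives a countermodel: X=false, Z=false (unmentioned atoms arbitrary); under it the original formula is false.

Not valid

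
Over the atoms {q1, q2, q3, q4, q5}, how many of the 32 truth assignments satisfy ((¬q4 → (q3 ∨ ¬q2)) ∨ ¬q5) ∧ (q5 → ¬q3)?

Initial set: {(((¬q4 → (q3 ∨ ¬q2)) ∨ ¬q5) ∧ (q5 → ¬q3))}.
(((¬q4 → (q3 ∨ ¬q2)) ∨ ¬q5) ∧ (q5 → ¬q3)): α-rule — add ((¬q4 → (q3 ∨ ¬q2)) ∨ ¬q5), (q5 → ¬q3).
((¬q4 → (q3 ∨ ¬q2)) ∨ ¬q5): β-rule — branch into (¬q4 → (q3 ∨ ¬q2))  //  ¬q5.
  branch 1 (add (¬q4 → (q3 ∨ ¬q2))):
    (q5 → ¬q3): β-rule — branch into ¬q5  //  ¬q3.
      branch 1.1 (add ¬q5):
        (¬q4 → (q3 ∨ ¬q2)): β-rule — branch into ¬¬q4  //  (q3 ∨ ¬q2).
          branch 1.1.1 (add ¬¬q4):
            ○ open, literals {q4=1, q5=0}.
          branch 1.1.2 (add (q3 ∨ ¬q2)):
            (q3 ∨ ¬q2): β-rule — branch into q3  //  ¬q2.
              branch 1.1.2.1 (add q3):
                ○ open, literals {q3=1, q5=0}.
              branch 1.1.2.2 (add ¬q2):
                ○ open, literals {q2=0, q5=0}.
      branch 1.2 (add ¬q3):
        (¬q4 → (q3 ∨ ¬q2)): β-rule — branch into ¬¬q4  //  (q3 ∨ ¬q2).
          branch 1.2.1 (add ¬¬q4):
            ○ open, literals {q3=0, q4=1}.
          branch 1.2.2 (add (q3 ∨ ¬q2)):
            (q3 ∨ ¬q2): β-rule — branch into q3  //  ¬q2.
              branch 1.2.2.1 (add q3):
                × closes — contains both q3 and ¬q3.
              branch 1.2.2.2 (add ¬q2):
                ○ open, literals {q2=0, q3=0}.
  branch 2 (add ¬q5):
    (q5 → ¬q3): β-rule — branch into ¬q5  //  ¬q3.
      branch 2.1 (add ¬q5):
        ○ open, literals {q5=0}.
      branch 2.2 (add ¬q3):
        ○ open, literals {q3=0, q5=0}.
1 branch closed, 7 open.
Each open branch fixes some atoms; the unmentioned ones are free. Counting distinct full assignments: branch {q4=1, q5=0} (q1, q2, q3) contributes 8 new; branch {q3=1, q5=0} (q1, q2, q4) contributes 4 new; branch {q2=0, q5=0} (q1, q3, q4) contributes 2 new; branch {q3=0, q4=1} (q1, q2, q5) contributes 4 new; branch {q2=0, q3=0} (q1, q4, q5) contributes 2 new; branch {q5=0} (q1, q2, q3, q4) contributes 2 new; branch {q3=0, q5=0} (q1, q2, q4) contributes 0 new. Total: 22.

22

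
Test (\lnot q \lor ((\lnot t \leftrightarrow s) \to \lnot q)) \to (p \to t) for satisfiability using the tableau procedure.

Satisfiable

Initial set: {T ((\lnot q \lor ((\lnot t \leftrightarrow s) \to \lnot q)) \to (p \to t))}.
T ((\lnot q \lor ((\lnot t \leftrightarrow s) \to \lnot q)) \to (p \to t)): β-rule — branch into F (\lnot q \lor ((\lnot t \leftrightarrow s) \to \lnot q))  //  T (p \to t).
  branch 1 (add F (\lnot q \lor ((\lnot t \leftrightarrow s) \to \lnot q))):
    F (\lnot q \lor ((\lnot t \leftrightarrow s) \to \lnot q)): α-rule — add F \lnot q, F ((\lnot t \leftrightarrow s) \to \lnot q).
    F ((\lnot t \leftrightarrow s) \to \lnot q): α-rule — add T (\lnot t \leftrightarrow s), F \lnot q.
    T (\lnot t \leftrightarrow s): β-rule — branch into T \lnot t, T s  //  F \lnot t, F s.
      branch 1.1 (add T \lnot t, T s):
        ○ open, literals {q=1, s=1, t=0}.
      branch 1.2 (add F \lnot t, F s):
        ○ open, literals {q=1, s=0, t=1}.
  branch 2 (add T (p \to t)):
    T (p \to t): β-rule — branch into F p  //  T t.
      branch 2.1 (add F p):
        ○ open, literals {p=0}.
      branch 2.2 (add T t):
        ○ open, literals {t=1}.
0 branches closed, 4 open.
An open branch gives a satisfying assignment: q=1, s=1, t=0.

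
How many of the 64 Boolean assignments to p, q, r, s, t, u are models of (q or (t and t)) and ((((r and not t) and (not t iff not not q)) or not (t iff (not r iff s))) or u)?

38

Initial set: {((q or (t and t)) and ((((r and not t) and (not t iff not not q)) or not (t iff (not r iff s))) or u))}.
((q or (t and t)) and ((((r and not t) and (not t iff not not q)) or not (t iff (not r iff s))) or u)): α-rule — add (q or (t and t)), ((((r and not t) and (not t iff not not q)) or not (t iff (not r iff s))) or u).
(q or (t and t)): β-rule — branch into q  //  (t and t).
  branch 1 (add q):
    ((((r and not t) and (not t iff not not q)) or not (t iff (not r iff s))) or u): β-rule — branch into (((r and not t) and (not t iff not not q)) or not (t iff (not r iff s)))  //  u.
      branch 1.1 (add (((r and not t) and (not t iff not not q)) or not (t iff (not r iff s)))):
        (((r and not t) and (not t iff not not q)) or not (t iff (not r iff s))): β-rule — branch into ((r and not t) and (not t iff not not q))  //  not (t iff (not r iff s)).
          branch 1.1.1 (add ((r and not t) and (not t iff not not q))):
            ((r and not t) and (not t iff not not q)): α-rule — add (r and not t), (not t iff not not q).
            (r and not t): α-rule — add r, not t.
            (not t iff not not q): β-rule — branch into not t, not not q  //  not not t, not not not q.
              branch 1.1.1.1 (add not t, not not q):
                not not q: drop double negation, giving q.
                ○ open, literals {q=true, r=true, t=false}.
              branch 1.1.1.2 (add not not t, not not not q):
                × closes — contains both t and not t.
          branch 1.1.2 (add not (t iff (not r iff s))):
            not (t iff (not r iff s)): β-rule — branch into t, not (not r iff s)  //  not t, (not r iff s).
              branch 1.1.2.1 (add t, not (not r iff s)):
                not (not r iff s): β-rule — branch into not r, not s  //  not not r, s.
                  branch 1.1.2.1.1 (add not r, not s):
                    ○ open, literals {q=true, r=false, s=false, t=true}.
                  branch 1.1.2.1.2 (add not not r, s):
                    ○ open, literals {q=true, r=true, s=true, t=true}.
              branch 1.1.2.2 (add not t, (not r iff s)):
                (not r iff s): β-rule — branch into not r, s  //  not not r, not s.
                  branch 1.1.2.2.1 (add not r, s):
                    ○ open, literals {q=true, r=false, s=true, t=false}.
                  branch 1.1.2.2.2 (add not not r, not s):
                    ○ open, literals {q=true, r=true, s=false, t=false}.
      branch 1.2 (add u):
        ○ open, literals {q=true, u=true}.
  branch 2 (add (t and t)):
    (t and t): α-rule — add t, t.
    ((((r and not t) and (not t iff not not q)) or not (t iff (not r iff s))) or u): β-rule — branch into (((r and not t) and (not t iff not not q)) or not (t iff (not r iff s)))  //  u.
      branch 2.1 (add (((r and not t) and (not t iff not not q)) or not (t iff (not r iff s)))):
        (((r and not t) and (not t iff not not q)) or not (t iff (not r iff s))): β-rule — branch into ((r and not t) and (not t iff not not q))  //  not (t iff (not r iff s)).
          branch 2.1.1 (add ((r and not t) and (not t iff not not q))):
            ((r and not t) and (not t iff not not q)): α-rule — add (r and not t), (not t iff not not q).
            (r and not t): α-rule — add r, not t.
            × closes — contains both t and not t.
          branch 2.1.2 (add not (t iff (not r iff s))):
            not (t iff (not r iff s)): β-rule — branch into t, not (not r iff s)  //  not t, (not r iff s).
              branch 2.1.2.1 (add t, not (not r iff s)):
                not (not r iff s): β-rule — branch into not r, not s  //  not not r, s.
                  branch 2.1.2.1.1 (add not r, not s):
                    ○ open, literals {r=false, s=false, t=true}.
                  branch 2.1.2.1.2 (add not not r, s):
                    ○ open, literals {r=true, s=true, t=true}.
              branch 2.1.2.2 (add not t, (not r iff s)):
                × closes — contains both t and not t.
      branch 2.2 (add u):
        ○ open, literals {t=true, u=true}.
3 branches closed, 9 open.
Each open branch fixes some atoms; the unmentioned ones are free. Counting distinct full assignments: branch {q=true, r=true, t=false} (p, s, u) contributes 8 new; branch {q=true, r=false, s=false, t=true} (p, u) contributes 4 new; branch {q=true, r=true, s=true, t=true} (p, u) contributes 4 new; branch {q=true, r=false, s=true, t=false} (p, u) contributes 4 new; branch {q=true, r=true, s=false, t=false} (p, u) contributes 0 new; branch {q=true, u=true} (p, r, s, t) contributes 6 new; branch {r=false, s=false, t=true} (p, q, u) contributes 4 new; branch {r=true, s=true, t=true} (p, q, u) contributes 4 new; branch {t=true, u=true} (p, q, r, s) contributes 4 new. Total: 38.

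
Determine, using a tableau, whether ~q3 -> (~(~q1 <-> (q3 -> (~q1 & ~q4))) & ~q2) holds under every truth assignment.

Assume the negation and expand:
Initial set: {~(~q3 -> (~(~q1 <-> (q3 -> (~q1 & ~q4))) & ~q2))}.
~(~q3 -> (~(~q1 <-> (q3 -> (~q1 & ~q4))) & ~q2)): α-rule — add ~q3, ~(~(~q1 <-> (q3 -> (~q1 & ~q4))) & ~q2).
~(~(~q1 <-> (q3 -> (~q1 & ~q4))) & ~q2): β-rule — branch into ~~(~q1 <-> (q3 -> (~q1 & ~q4)))  //  ~~q2.
  branch 1 (add ~~(~q1 <-> (q3 -> (~q1 & ~q4)))):
    ~~(~q1 <-> (q3 -> (~q1 & ~q4))): β-rule — branch into ~q1, (q3 -> (~q1 & ~q4))  //  ~~q1, ~(q3 -> (~q1 & ~q4)).
      branch 1.1 (add ~q1, (q3 -> (~q1 & ~q4))):
        (q3 -> (~q1 & ~q4)): β-rule — branch into ~q3  //  (~q1 & ~q4).
          branch 1.1.1 (add ~q3):
            ○ open, literals {q1=0, q3=0}.
          branch 1.1.2 (add (~q1 & ~q4)):
            (~q1 & ~q4): α-rule — add ~q1, ~q4.
            ○ open, literals {q1=0, q3=0, q4=0}.
      branch 1.2 (add ~~q1, ~(q3 -> (~q1 & ~q4))):
        ~(q3 -> (~q1 & ~q4)): α-rule — add q3, ~(~q1 & ~q4).
        × closes — contains both q3 and ~q3.
  branch 2 (add ~~q2):
    ○ open, literals {q2=1, q3=0}.
1 branch closed, 3 open.
An open branch gives a countermodel: q1=0, q3=0 (unmentioned atoms arbitrary); under it the original formula is false.

Not valid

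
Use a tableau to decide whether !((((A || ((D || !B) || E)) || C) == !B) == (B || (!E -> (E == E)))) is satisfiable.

Satisfiable

Initial set: {!((((A || ((D || !B) || E)) || C) == !B) == (B || (!E -> (E == E))))}.
!((((A || ((D || !B) || E)) || C) == !B) == (B || (!E -> (E == E)))): β-rule — branch into (((A || ((D || !B) || E)) || C) == !B), !(B || (!E -> (E == E)))  //  !(((A || ((D || !B) || E)) || C) == !B), (B || (!E -> (E == E))).
  branch 1 (add (((A || ((D || !B) || E)) || C) == !B), !(B || (!E -> (E == E)))):
    !(B || (!E -> (E == E))): α-rule — add !B, !(!E -> (E == E)).
    !(!E -> (E == E)): α-rule — add !E, !(E == E).
    (((A || ((D || !B) || E)) || C) == !B): β-rule — branch into ((A || ((D || !B) || E)) || C), !B  //  !((A || ((D || !B) || E)) || C), !!B.
      branch 1.1 (add ((A || ((D || !B) || E)) || C), !B):
        !(E == E): β-rule — branch into E, !E  //  !E, E.
          branch 1.1.1 (add E, !E):
            × closes — contains both E and !E.
          branch 1.1.2 (add !E, E):
            × closes — contains both E and !E.
      branch 1.2 (add !((A || ((D || !B) || E)) || C), !!B):
        × closes — contains both B and !B.
  branch 2 (add !(((A || ((D || !B) || E)) || C) == !B), (B || (!E -> (E == E)))):
    !(((A || ((D || !B) || E)) || C) == !B): β-rule — branch into ((A || ((D || !B) || E)) || C), !!B  //  !((A || ((D || !B) || E)) || C), !B.
      branch 2.1 (add ((A || ((D || !B) || E)) || C), !!B):
        (B || (!E -> (E == E))): β-rule — branch into B  //  (!E -> (E == E)).
          branch 2.1.1 (add B):
            ((A || ((D || !B) || E)) || C): β-rule — branch into (A || ((D || !B) || E))  //  C.
              branch 2.1.1.1 (add (A || ((D || !B) || E))):
                (A || ((D || !B) || E)): β-rule — branch into A  //  ((D || !B) || E).
                  branch 2.1.1.1.1 (add A):
                    ○ open, literals {A=1, B=1}.
                  branch 2.1.1.1.2 (add ((D || !B) || E)):
                    ((D || !B) || E): β-rule — branch into (D || !B)  //  E.
                      branch 2.1.1.1.2.1 (add (D || !B)):
                        (D || !B): β-rule — branch into D  //  !B.
                          branch 2.1.1.1.2.1.1 (add D):
                            ○ open, literals {B=1, D=1}.
                          branch 2.1.1.1.2.1.2 (add !B):
                            × closes — contains both B and !B.
                      branch 2.1.1.1.2.2 (add E):
                        ○ open, literals {B=1, E=1}.
              branch 2.1.1.2 (add C):
                ○ open, literals {B=1, C=1}.
          branch 2.1.2 (add (!E -> (E == E))):
            ((A || ((D || !B) || E)) || C): β-rule — branch into (A || ((D || !B) || E))  //  C.
              branch 2.1.2.1 (add (A || ((D || !B) || E))):
                (!E -> (E == E)): β-rule — branch into !!E  //  (E == E).
                  branch 2.1.2.1.1 (add !!E):
                    (A || ((D || !B) || E)): β-rule — branch into A  //  ((D || !B) || E).
                      branch 2.1.2.1.1.1 (add A):
                        ○ open, literals {A=1, B=1, E=1}.
                      branch 2.1.2.1.1.2 (add ((D || !B) || E)):
                        ((D || !B) || E): β-rule — branch into (D || !B)  //  E.
                          branch 2.1.2.1.1.2.1 (add (D || !B)):
                            (D || !B): β-rule — branch into D  //  !B.
                              branch 2.1.2.1.1.2.1.1 (add D):
                                ○ open, literals {B=1, D=1, E=1}.
                              branch 2.1.2.1.1.2.1.2 (add !B):
                                × closes — contains both B and !B.
                          branch 2.1.2.1.1.2.2 (add E):
                            ○ open, literals {B=1, E=1}.
                  branch 2.1.2.1.2 (add (E == E)):
                    (A || ((D || !B) || E)): β-rule — branch into A  //  ((D || !B) || E).
                      branch 2.1.2.1.2.1 (add A):
                        (E == E): β-rule — branch into E, E  //  !E, !E.
                          branch 2.1.2.1.2.1.1 (add E, E):
                            ○ open, literals {A=1, B=1, E=1}.
                          branch 2.1.2.1.2.1.2 (add !E, !E):
                            ○ open, literals {A=1, B=1, E=0}.
                      branch 2.1.2.1.2.2 (add ((D || !B) || E)):
                        (E == E): β-rule — branch into E, E  //  !E, !E.
                          branch 2.1.2.1.2.2.1 (add E, E):
                            ((D || !B) || E): β-rule — branch into (D || !B)  //  E.
                              branch 2.1.2.1.2.2.1.1 (add (D || !B)):
                                (D || !B): β-rule — branch into D  //  !B.
                                  branch 2.1.2.1.2.2.1.1.1 (add D):
                                    ○ open, literals {B=1, D=1, E=1}.
                                  branch 2.1.2.1.2.2.1.1.2 (add !B):
                                    × closes — contains both B and !B.
                              branch 2.1.2.1.2.2.1.2 (add E):
                                ○ open, literals {B=1, E=1}.
                          branch 2.1.2.1.2.2.2 (add !E, !E):
                            ((D || !B) || E): β-rule — branch into (D || !B)  //  E.
                              branch 2.1.2.1.2.2.2.1 (add (D || !B)):
                                (D || !B): β-rule — branch into D  //  !B.
                                  branch 2.1.2.1.2.2.2.1.1 (add D):
                                    ○ open, literals {B=1, D=1, E=0}.
                                  branch 2.1.2.1.2.2.2.1.2 (add !B):
                                    × closes — contains both B and !B.
                              branch 2.1.2.1.2.2.2.2 (add E):
                                × closes — contains both E and !E.
              branch 2.1.2.2 (add C):
                (!E -> (E == E)): β-rule — branch into !!E  //  (E == E).
                  branch 2.1.2.2.1 (add !!E):
                    ○ open, literals {B=1, C=1, E=1}.
                  branch 2.1.2.2.2 (add (E == E)):
                    (E == E): β-rule — branch into E, E  //  !E, !E.
                      branch 2.1.2.2.2.1 (add E, E):
                        ○ open, literals {B=1, C=1, E=1}.
                      branch 2.1.2.2.2.2 (add !E, !E):
                        ○ open, literals {B=1, C=1, E=0}.
      branch 2.2 (add !((A || ((D || !B) || E)) || C), !B):
        !((A || ((D || !B) || E)) || C): α-rule — add !(A || ((D || !B) || E)), !C.
        !(A || ((D || !B) || E)): α-rule — add !A, !((D || !B) || E).
        !((D || !B) || E): α-rule — add !(D || !B), !E.
        !(D || !B): α-rule — add !D, !!B.
        × closes — contains both B and !B.
9 branches closed, 15 open.
An open branch gives a satisfying assignment: A=1, B=1.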